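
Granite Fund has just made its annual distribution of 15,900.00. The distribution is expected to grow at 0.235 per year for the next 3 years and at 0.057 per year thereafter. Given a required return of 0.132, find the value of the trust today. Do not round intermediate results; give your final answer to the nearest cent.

D_1 = 19636.50000
D_2 = 24251.07750
D_3 = 29950.08071
Terminal value at year 3: TV = D_3×(1+g_2)/(r−g_2) = 31657.23531/0.075 = 422096.47084
P_0 = D_1/(1+r)^1 + D_2/(1+r)^2 + D_3/(1+r)^3 + TV/(1+r)^3
    = 17346.73145 + 18925.10012 + 20647.08361 + 290986.23174 = 347905.14693

347905.15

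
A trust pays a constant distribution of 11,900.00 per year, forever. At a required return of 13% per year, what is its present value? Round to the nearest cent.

Level perpetuity: PV = C / r = 11,900.00 / 0.13 = 91,538.46

91538.46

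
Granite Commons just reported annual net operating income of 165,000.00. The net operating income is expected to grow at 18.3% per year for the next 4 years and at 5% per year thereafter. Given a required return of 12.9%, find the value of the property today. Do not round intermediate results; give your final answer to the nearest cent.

3386468.15

D_1 = 195195.00000
D_2 = 230915.68500
D_3 = 273173.25535
D_4 = 323163.96108
Terminal value at year 4: TV = D_4×(1+g_2)/(r−g_2) = 339322.15914/0.079 = 4295217.20429
P_0 = D_1/(1+r)^1 + D_2/(1+r)^2 + D_3/(1+r)^3 + D_4/(1+r)^4 + TV/(1+r)^4
    = 172891.93977 + 181161.35053 + 189826.28669 + 198905.66622 + 2643682.90540 = 3386468.14861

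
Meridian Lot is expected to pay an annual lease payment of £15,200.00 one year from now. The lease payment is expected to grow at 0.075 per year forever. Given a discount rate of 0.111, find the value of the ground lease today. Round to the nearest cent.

Growing perpetuity: P = D₁ / (r − g) = £15,200.0000 / (0.111 − 0.075) = £422,222.22

£422222.22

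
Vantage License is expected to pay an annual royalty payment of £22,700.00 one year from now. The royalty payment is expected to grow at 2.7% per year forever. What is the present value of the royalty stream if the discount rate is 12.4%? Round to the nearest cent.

£234020.62

Growing perpetuity: P = D₁ / (r − g) = £22,700.0000 / (0.124 − 0.027) = £234,020.62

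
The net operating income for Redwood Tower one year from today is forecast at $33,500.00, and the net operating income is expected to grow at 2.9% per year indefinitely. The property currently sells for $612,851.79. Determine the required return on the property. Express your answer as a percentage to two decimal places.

8.37%

P = D₁/(r − g) ⇒ r = D₁/P + g = $33,500.0000/$612,851.79 + 0.029 = 0.054662 + 0.029 = 0.083662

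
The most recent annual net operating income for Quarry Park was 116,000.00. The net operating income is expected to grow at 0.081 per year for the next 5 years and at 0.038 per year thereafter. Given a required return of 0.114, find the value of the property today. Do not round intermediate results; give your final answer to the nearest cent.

1893599.11

D_1 = 125396.00000
D_2 = 135553.07600
D_3 = 146532.87516
D_4 = 158402.03804
D_5 = 171232.60313
Terminal value at year 5: TV = D_5×(1+g_2)/(r−g_2) = 177739.44204/0.076 = 2338676.86900
P_0 = D_1/(1+r)^1 + D_2/(1+r)^2 + D_3/(1+r)^3 + D_4/(1+r)^4 + D_5/(1+r)^5 + TV/(1+r)^5
    = 112563.73429 + 109229.26101 + 105993.56477 + 102853.71950 + 99806.88579 + 1363151.94018 = 1893599.10555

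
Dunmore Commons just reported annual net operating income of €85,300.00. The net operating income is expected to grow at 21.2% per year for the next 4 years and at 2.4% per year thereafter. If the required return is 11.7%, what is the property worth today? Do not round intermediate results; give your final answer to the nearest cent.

D_1 = 103383.60000
D_2 = 125300.92320
D_3 = 151864.71892
D_4 = 184060.03933
Terminal value at year 4: TV = D_4×(1+g_2)/(r−g_2) = 188477.48027/0.093 = 2026639.57283
P_0 = D_1/(1+r)^1 + D_2/(1+r)^2 + D_3/(1+r)^3 + D_4/(1+r)^4 + TV/(1+r)^4
    = 92554.70009 + 100426.40690 + 108967.59639 + 118235.20754 + 1301858.62924 = 1722042.54016

€1722042.54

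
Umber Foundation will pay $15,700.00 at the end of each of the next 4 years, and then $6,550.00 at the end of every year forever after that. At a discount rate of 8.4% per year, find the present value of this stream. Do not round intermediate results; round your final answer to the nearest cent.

$108014.27

PV of 4-year annuity: $15,700.00 × [1 − (1+0.084)^−4] / 0.084 = 51540.74374
Perpetuity value at year 4: $6,550.00 / 0.084 = 77976.19048
PV of perpetuity: 77976.19048 / (1+0.084)^4 = 56473.52350
Total PV = 51540.74374 + 56473.52350 = 108014.26724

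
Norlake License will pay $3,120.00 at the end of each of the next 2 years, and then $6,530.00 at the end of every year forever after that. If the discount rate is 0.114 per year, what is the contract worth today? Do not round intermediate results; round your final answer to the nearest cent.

PV of 2-year annuity: $3,120.00 × [1 − (1+0.114)^−2] / 0.114 = 5314.82777
Perpetuity value at year 2: $6,530.00 / 0.114 = 57280.70175
PV of perpetuity: 57280.70175 / (1+0.114)^2 = 46157.03979
Total PV = 5314.82777 + 46157.03979 = 51471.86756

$51471.87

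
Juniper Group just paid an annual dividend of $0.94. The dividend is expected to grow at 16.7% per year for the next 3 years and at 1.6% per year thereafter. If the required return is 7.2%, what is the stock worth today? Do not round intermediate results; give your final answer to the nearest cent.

$25.35

D_1 = 1.09698
D_2 = 1.28018
D_3 = 1.49396
Terminal value at year 3: TV = D_3×(1+g_2)/(r−g_2) = 1.51787/0.056 = 27.10479
P_0 = D_1/(1+r)^1 + D_2/(1+r)^2 + D_3/(1+r)^3 + TV/(1+r)^3
    = 1.02330 + 1.11399 + 1.21271 + 22.00198 = 25.35198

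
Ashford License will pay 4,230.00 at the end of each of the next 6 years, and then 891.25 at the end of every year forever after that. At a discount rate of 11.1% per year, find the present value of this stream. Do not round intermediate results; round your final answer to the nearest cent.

PV of 6-year annuity: 4,230.00 × [1 − (1+0.111)^−6] / 0.111 = 17843.74145
Perpetuity value at year 6: 891.25 / 0.111 = 8029.27928
PV of perpetuity: 8029.27928 / (1+0.111)^6 = 4269.64936
Total PV = 17843.74145 + 4269.64936 = 22113.39080

22113.39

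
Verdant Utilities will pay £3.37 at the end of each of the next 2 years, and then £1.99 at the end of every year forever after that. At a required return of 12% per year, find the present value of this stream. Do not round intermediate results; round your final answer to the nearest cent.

PV of 2-year annuity: £3.37 × [1 − (1+0.12)^−2] / 0.12 = 5.69547
Perpetuity value at year 2: £1.99 / 0.12 = 16.58333
PV of perpetuity: 16.58333 / (1+0.12)^2 = 13.22013
Total PV = 5.69547 + 13.22013 = 18.91560

£18.92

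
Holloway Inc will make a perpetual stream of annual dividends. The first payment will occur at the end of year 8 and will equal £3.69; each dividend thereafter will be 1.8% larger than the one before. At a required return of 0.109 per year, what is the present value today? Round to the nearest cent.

Value at end of year 7: C₁ / (r − g) = £3.69 / (0.109 − 0.018) = £40.5495
Discount to today: PV = £40.5495 / (1 + 0.109)^7 = £40.5495 / 2.063103 = £19.65

£19.65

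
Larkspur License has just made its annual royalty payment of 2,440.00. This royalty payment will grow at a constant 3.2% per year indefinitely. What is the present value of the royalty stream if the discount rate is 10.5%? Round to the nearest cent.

D₁ = D₀ × (1 + g) = 2,440.00 × 1.032 = 2,518.0800
Growing perpetuity: P = D₁ / (r − g) = 2,518.0800 / (0.105 − 0.032) = 34,494.25

34494.25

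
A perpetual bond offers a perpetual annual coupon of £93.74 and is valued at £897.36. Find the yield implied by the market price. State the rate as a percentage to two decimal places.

10.45%

P = C/r ⇒ r = C/P = £93.74/£897.36 = 0.104462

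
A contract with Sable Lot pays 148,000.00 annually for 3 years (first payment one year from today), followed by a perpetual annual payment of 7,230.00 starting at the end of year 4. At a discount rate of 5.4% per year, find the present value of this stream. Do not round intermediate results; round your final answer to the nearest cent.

PV of 3-year annuity: 148,000.00 × [1 − (1+0.054)^−3] / 0.054 = 400038.75838
Perpetuity value at year 3: 7,230.00 / 0.054 = 133888.88889
PV of perpetuity: 133888.88889 / (1+0.054)^3 = 114346.45495
Total PV = 400038.75838 + 114346.45495 = 514385.21333

514385.21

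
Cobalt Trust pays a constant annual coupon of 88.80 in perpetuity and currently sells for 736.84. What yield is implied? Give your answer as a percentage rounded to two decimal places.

12.05%

P = C/r ⇒ r = C/P = 88.80/736.84 = 0.120515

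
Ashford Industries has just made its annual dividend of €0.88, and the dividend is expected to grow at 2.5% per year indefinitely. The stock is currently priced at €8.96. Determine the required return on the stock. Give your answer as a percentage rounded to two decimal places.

12.57%

D₁ = €0.88 × 1.025 = €0.9020
P = D₁/(r − g) ⇒ r = D₁/P + g = €0.9020/€8.96 + 0.025 = 0.100670 + 0.025 = 0.125670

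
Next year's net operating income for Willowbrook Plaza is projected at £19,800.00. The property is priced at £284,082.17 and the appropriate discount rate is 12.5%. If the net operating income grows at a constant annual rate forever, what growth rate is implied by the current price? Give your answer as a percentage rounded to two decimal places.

P = D₁/(r−g) ⇒ g = r − D₁/P = 0.125 − £19,800.00/£284,082.17 = 0.055302

5.53%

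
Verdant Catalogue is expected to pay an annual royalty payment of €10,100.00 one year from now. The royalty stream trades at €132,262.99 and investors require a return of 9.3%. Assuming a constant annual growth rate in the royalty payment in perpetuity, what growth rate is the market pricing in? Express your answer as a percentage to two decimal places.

1.66%

P = D₁/(r−g) ⇒ g = r − D₁/P = 0.093 − €10,100.00/€132,262.99 = 0.016637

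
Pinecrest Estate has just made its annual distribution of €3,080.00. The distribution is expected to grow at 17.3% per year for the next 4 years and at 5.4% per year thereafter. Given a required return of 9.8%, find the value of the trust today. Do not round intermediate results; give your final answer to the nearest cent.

€110672.05

D_1 = 3612.84000
D_2 = 4237.86132
D_3 = 4971.01133
D_4 = 5830.99629
Terminal value at year 4: TV = D_4×(1+g_2)/(r−g_2) = 6145.87009/0.044 = 139678.86563
P_0 = D_1/(1+r)^1 + D_2/(1+r)^2 + D_3/(1+r)^3 + D_4/(1+r)^4 + TV/(1+r)^4
    = 3290.38251 + 3515.13542 + 3755.24030 + 4011.74578 + 96099.54665 = 110672.05066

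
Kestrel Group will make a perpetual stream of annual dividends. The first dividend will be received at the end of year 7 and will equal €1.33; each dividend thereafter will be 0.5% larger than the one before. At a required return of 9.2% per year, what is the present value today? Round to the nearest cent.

€9.02

Value at end of year 6: C₁ / (r − g) = €1.33 / (0.092 − 0.005) = €15.2874
Discount to today: PV = €15.2874 / (1 + 0.092)^6 = €15.2874 / 1.695649 = €9.02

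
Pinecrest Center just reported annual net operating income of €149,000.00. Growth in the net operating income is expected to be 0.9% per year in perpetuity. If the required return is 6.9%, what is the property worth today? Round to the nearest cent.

€2505683.33

D₁ = D₀ × (1 + g) = €149,000.00 × 1.009 = €150,341.0000
Growing perpetuity: P = D₁ / (r − g) = €150,341.0000 / (0.069 − 0.009) = €2,505,683.33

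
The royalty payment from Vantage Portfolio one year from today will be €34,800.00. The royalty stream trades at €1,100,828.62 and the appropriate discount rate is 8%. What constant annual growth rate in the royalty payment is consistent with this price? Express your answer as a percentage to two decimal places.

4.84%

P = D₁/(r−g) ⇒ g = r − D₁/P = 0.08 − €34,800.00/€1,100,828.62 = 0.048387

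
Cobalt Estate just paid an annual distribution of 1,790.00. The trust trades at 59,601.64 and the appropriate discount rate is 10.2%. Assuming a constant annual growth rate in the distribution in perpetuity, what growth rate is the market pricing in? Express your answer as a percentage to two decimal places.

6.99%

P = D₀(1+g)/(r−g) ⇒ P(r−g) = D₀(1+g) ⇒ g(P+D₀) = P·r − D₀
g = (P·r − D₀)/(P + D₀) = (59,601.64×0.102 − 1,790.00) / (59,601.64 + 1,790.00) = 0.069869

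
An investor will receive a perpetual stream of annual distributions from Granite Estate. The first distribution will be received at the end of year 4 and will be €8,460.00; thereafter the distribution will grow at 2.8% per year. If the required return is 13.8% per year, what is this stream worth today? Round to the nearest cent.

Value at end of year 3: C₁ / (r − g) = €8,460.00 / (0.138 − 0.028) = €76,909.0909
Discount to today: PV = €76,909.0909 / (1 + 0.138)^3 = €76,909.0909 / 1.473760 = €52,185.63

€52185.63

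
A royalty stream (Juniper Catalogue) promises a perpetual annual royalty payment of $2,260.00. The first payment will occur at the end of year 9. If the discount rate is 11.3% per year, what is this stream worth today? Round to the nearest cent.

Value at end of year 8: C / r = $2,260.00 / 0.113 = $20,000.0000
Discount to today: PV = $20,000.0000 / (1 + 0.113)^8 = $20,000.0000 / 2.354840 = $8,493.15

$8493.15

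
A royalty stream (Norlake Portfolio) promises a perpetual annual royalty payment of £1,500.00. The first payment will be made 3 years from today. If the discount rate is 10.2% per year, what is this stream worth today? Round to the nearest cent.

Value at end of year 2: C / r = £1,500.00 / 0.102 = £14,705.8824
Discount to today: PV = £14,705.8824 / (1 + 0.102)^2 = £14,705.8824 / 1.214404 = £12,109.55

£12109.55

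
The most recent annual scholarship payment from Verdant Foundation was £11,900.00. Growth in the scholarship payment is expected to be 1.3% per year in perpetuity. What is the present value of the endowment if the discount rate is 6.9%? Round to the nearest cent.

£215262.50

D₁ = D₀ × (1 + g) = £11,900.00 × 1.013 = £12,054.7000
Growing perpetuity: P = D₁ / (r − g) = £12,054.7000 / (0.069 − 0.013) = £215,262.50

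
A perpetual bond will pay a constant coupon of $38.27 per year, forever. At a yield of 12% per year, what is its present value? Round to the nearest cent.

$318.92

Level perpetuity: PV = C / r = $38.27 / 0.12 = $318.92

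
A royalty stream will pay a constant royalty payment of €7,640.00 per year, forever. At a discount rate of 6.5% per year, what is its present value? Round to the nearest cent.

Level perpetuity: PV = C / r = €7,640.00 / 0.065 = €117,538.46

€117538.46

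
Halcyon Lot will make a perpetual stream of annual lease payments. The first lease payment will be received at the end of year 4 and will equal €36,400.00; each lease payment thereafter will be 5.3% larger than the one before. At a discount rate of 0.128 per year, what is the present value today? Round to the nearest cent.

Value at end of year 3: C₁ / (r − g) = €36,400.00 / (0.128 − 0.053) = €485,333.3333
Discount to today: PV = €485,333.3333 / (1 + 0.128)^3 = €485,333.3333 / 1.435249 = €338,152.67

€338152.67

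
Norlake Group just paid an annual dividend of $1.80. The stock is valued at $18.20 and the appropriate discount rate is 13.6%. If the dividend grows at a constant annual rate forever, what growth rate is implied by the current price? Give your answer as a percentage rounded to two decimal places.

P = D₀(1+g)/(r−g) ⇒ P(r−g) = D₀(1+g) ⇒ g(P+D₀) = P·r − D₀
g = (P·r − D₀)/(P + D₀) = ($18.20×0.136 − $1.80) / ($18.20 + $1.80) = 0.033760

3.38%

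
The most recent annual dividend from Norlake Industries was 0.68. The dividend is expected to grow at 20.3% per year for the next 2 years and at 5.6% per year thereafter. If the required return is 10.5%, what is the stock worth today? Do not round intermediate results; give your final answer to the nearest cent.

18.92

D_1 = 0.81804
D_2 = 0.98410
Terminal value at year 2: TV = D_2×(1+g_2)/(r−g_2) = 1.03921/0.049 = 21.20840
P_0 = D_1/(1+r)^1 + D_2/(1+r)^2 + TV/(1+r)^2
    = 0.74031 + 0.80596 + 17.36935 = 18.91562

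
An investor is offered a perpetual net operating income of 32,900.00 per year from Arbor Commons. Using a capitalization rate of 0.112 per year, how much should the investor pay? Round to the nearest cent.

293750.00

Level perpetuity: PV = C / r = 32,900.00 / 0.112 = 293,750.00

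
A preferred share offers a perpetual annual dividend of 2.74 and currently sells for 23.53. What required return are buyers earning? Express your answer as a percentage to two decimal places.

P = C/r ⇒ r = C/P = 2.74/23.53 = 0.116447

11.64%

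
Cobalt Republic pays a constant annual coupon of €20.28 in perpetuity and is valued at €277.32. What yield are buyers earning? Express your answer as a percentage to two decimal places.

P = C/r ⇒ r = C/P = €20.28/€277.32 = 0.073129

7.31%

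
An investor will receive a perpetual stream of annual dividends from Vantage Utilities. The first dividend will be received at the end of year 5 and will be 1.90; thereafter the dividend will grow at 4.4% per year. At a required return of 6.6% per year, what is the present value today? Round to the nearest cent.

66.88

Value at end of year 4: C₁ / (r − g) = 1.90 / (0.066 − 0.044) = 86.3636
Discount to today: PV = 86.3636 / (1 + 0.066)^4 = 86.3636 / 1.291305 = 66.88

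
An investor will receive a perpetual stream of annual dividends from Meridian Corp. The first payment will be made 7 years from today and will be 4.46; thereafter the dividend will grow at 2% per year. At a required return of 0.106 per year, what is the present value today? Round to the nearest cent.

Value at end of year 6: C₁ / (r − g) = 4.46 / (0.106 − 0.02) = 51.8605
Discount to today: PV = 51.8605 / (1 + 0.106)^6 = 51.8605 / 1.830336 = 28.33

28.33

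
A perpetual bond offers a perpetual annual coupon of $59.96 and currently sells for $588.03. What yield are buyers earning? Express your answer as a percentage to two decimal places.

10.20%

P = C/r ⇒ r = C/P = $59.96/$588.03 = 0.101968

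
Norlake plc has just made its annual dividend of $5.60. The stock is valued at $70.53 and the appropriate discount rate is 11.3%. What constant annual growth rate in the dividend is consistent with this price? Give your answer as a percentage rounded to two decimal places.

3.11%

P = D₀(1+g)/(r−g) ⇒ P(r−g) = D₀(1+g) ⇒ g(P+D₀) = P·r − D₀
g = (P·r − D₀)/(P + D₀) = ($70.53×0.113 − $5.60) / ($70.53 + $5.60) = 0.031130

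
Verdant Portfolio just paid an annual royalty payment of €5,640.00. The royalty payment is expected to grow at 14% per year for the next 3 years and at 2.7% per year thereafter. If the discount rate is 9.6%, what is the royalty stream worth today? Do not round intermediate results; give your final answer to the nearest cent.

€112782.97

D_1 = 6429.60000
D_2 = 7329.74400
D_3 = 8355.90816
Terminal value at year 3: TV = D_3×(1+g_2)/(r−g_2) = 8581.51768/0.069 = 124369.82145
P_0 = D_1/(1+r)^1 + D_2/(1+r)^2 + D_3/(1+r)^3 + TV/(1+r)^3
    = 5866.42336 + 6101.93670 + 6346.90497 + 94467.70145 = 112782.96648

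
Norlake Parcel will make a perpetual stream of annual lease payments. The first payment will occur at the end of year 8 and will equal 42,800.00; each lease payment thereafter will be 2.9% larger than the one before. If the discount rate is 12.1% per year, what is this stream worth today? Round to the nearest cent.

209130.15

Value at end of year 7: C₁ / (r − g) = 42,800.00 / (0.121 − 0.029) = 465,217.3913
Discount to today: PV = 465,217.3913 / (1 + 0.121)^7 = 465,217.3913 / 2.224535 = 209,130.15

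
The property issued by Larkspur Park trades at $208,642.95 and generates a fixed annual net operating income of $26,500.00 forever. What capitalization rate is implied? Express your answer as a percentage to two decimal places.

12.70%

P = C/r ⇒ r = C/P = $26,500.00/$208,642.95 = 0.127011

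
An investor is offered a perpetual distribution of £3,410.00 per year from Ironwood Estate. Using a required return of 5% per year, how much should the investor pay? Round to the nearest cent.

£68200.00

Level perpetuity: PV = C / r = £3,410.00 / 0.05 = £68,200.00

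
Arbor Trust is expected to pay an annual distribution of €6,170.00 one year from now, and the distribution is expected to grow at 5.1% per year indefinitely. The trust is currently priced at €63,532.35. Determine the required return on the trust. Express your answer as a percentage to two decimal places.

14.81%

P = D₁/(r − g) ⇒ r = D₁/P + g = €6,170.0000/€63,532.35 + 0.051 = 0.097116 + 0.051 = 0.148116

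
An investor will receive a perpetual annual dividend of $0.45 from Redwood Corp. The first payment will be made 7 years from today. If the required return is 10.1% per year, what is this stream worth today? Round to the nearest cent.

$2.50

Value at end of year 6: C / r = $0.45 / 0.101 = $4.4554
Discount to today: PV = $4.4554 / (1 + 0.101)^6 = $4.4554 / 1.781246 = $2.50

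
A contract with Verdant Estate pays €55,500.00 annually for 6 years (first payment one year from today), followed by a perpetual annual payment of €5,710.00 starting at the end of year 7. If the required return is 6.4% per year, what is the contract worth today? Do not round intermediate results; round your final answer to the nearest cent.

€331005.31

PV of 6-year annuity: €55,500.00 × [1 − (1+0.064)^−6] / 0.064 = 269515.04435
Perpetuity value at year 6: €5,710.00 / 0.064 = 89218.75000
PV of perpetuity: 89218.75000 / (1+0.064)^6 = 61490.26526
Total PV = 269515.04435 + 61490.26526 = 331005.30961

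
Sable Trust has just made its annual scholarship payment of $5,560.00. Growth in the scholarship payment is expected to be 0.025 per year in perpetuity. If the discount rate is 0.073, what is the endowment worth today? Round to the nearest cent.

D₁ = D₀ × (1 + g) = $5,560.00 × 1.025 = $5,699.0000
Growing perpetuity: P = D₁ / (r − g) = $5,699.0000 / (0.073 − 0.025) = $118,729.17

$118729.17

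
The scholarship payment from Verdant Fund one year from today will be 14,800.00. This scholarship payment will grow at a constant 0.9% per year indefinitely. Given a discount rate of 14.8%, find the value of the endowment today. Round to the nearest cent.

106474.82

Growing perpetuity: P = D₁ / (r − g) = 14,800.0000 / (0.148 − 0.009) = 106,474.82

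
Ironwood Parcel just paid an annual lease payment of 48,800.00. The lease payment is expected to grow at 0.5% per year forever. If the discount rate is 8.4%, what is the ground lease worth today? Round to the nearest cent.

620810.13

D₁ = D₀ × (1 + g) = 48,800.00 × 1.005 = 49,044.0000
Growing perpetuity: P = D₁ / (r − g) = 49,044.0000 / (0.084 − 0.005) = 620,810.13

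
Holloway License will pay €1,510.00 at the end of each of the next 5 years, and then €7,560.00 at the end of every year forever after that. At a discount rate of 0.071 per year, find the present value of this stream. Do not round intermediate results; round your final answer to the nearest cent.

PV of 5-year annuity: €1,510.00 × [1 − (1+0.071)^−5] / 0.071 = 6174.75603
Perpetuity value at year 5: €7,560.00 / 0.071 = 106478.87324
PV of perpetuity: 106478.87324 / (1+0.071)^5 = 75564.20066
Total PV = 6174.75603 + 75564.20066 = 81738.95669

€81738.96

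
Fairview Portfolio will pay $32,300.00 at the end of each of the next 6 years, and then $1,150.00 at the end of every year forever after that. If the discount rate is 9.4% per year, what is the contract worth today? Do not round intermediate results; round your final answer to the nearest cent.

PV of 6-year annuity: $32,300.00 × [1 − (1+0.094)^−6] / 0.094 = 143183.32444
Perpetuity value at year 6: $1,150.00 / 0.094 = 12234.04255
PV of perpetuity: 12234.04255 / (1+0.094)^6 = 7136.18425
Total PV = 143183.32444 + 7136.18425 = 150319.50870

$150319.51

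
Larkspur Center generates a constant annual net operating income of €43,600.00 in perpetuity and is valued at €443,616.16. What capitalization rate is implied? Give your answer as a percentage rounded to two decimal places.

P = C/r ⇒ r = C/P = €43,600.00/€443,616.16 = 0.098283

9.83%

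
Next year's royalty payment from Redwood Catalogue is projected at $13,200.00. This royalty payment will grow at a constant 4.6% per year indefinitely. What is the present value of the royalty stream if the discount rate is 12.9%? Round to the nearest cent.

Growing perpetuity: P = D₁ / (r − g) = $13,200.0000 / (0.129 − 0.046) = $159,036.14

$159036.14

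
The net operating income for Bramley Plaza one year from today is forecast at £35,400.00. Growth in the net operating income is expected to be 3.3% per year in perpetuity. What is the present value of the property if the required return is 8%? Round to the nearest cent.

Growing perpetuity: P = D₁ / (r − g) = £35,400.0000 / (0.08 − 0.033) = £753,191.49

£753191.49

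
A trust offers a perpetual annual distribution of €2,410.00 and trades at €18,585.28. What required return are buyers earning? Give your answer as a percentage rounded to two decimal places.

P = C/r ⇒ r = C/P = €2,410.00/€18,585.28 = 0.129673

12.97%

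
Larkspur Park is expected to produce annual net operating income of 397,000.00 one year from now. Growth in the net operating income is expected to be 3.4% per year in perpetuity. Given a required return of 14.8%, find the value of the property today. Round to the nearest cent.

Growing perpetuity: P = D₁ / (r − g) = 397,000.0000 / (0.148 − 0.034) = 3,482,456.14

3482456.14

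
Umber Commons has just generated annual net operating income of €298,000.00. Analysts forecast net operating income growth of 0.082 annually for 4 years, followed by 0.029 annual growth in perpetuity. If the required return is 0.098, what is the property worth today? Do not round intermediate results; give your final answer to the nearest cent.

D_1 = 322436.00000
D_2 = 348875.75200
D_3 = 377483.56366
D_4 = 408437.21588
Terminal value at year 4: TV = D_4×(1+g_2)/(r−g_2) = 420281.89515/0.069 = 6091041.95862
P_0 = D_1/(1+r)^1 + D_2/(1+r)^2 + D_3/(1+r)^3 + D_4/(1+r)^4 + TV/(1+r)^4
    = 293657.55920 + 289378.39622 + 285161.58899 + 281006.22886 + 4190658.10867 = 5339861.88194

€5339861.88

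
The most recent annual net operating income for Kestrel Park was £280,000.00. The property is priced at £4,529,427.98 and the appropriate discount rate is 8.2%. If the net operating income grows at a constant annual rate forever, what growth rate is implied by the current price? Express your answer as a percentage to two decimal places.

P = D₀(1+g)/(r−g) ⇒ P(r−g) = D₀(1+g) ⇒ g(P+D₀) = P·r − D₀
g = (P·r − D₀)/(P + D₀) = (£4,529,427.98×0.082 − £280,000.00) / (£4,529,427.98 + £280,000.00) = 0.019007

1.90%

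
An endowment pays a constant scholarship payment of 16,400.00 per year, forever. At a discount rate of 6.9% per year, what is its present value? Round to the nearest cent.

237681.16

Level perpetuity: PV = C / r = 16,400.00 / 0.069 = 237,681.16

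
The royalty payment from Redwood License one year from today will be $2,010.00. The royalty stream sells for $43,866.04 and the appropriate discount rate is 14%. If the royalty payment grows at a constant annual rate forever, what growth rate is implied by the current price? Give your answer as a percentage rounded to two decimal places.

9.42%

P = D₁/(r−g) ⇒ g = r − D₁/P = 0.14 − $2,010.00/$43,866.04 = 0.094179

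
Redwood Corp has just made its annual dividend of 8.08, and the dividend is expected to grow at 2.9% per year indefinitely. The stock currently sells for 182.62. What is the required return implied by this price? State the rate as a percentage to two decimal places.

D₁ = 8.08 × 1.029 = 8.3143
P = D₁/(r − g) ⇒ r = D₁/P + g = 8.3143/182.62 + 0.029 = 0.045528 + 0.029 = 0.074528

7.45%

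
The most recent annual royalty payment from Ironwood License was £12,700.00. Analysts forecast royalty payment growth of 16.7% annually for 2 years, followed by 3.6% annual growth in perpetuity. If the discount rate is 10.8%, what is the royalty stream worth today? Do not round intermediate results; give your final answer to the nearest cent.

D_1 = 14820.90000
D_2 = 17295.99030
Terminal value at year 2: TV = D_2×(1+g_2)/(r−g_2) = 17918.64595/0.072 = 248870.08265
P_0 = D_1/(1+r)^1 + D_2/(1+r)^2 + TV/(1+r)^2
    = 13376.26354 + 14088.53750 + 202718.40068 = 230183.20171

£230183.20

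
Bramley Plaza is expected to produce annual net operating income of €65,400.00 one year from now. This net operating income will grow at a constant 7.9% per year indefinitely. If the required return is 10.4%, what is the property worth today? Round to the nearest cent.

€2616000.00

Growing perpetuity: P = D₁ / (r − g) = €65,400.0000 / (0.104 − 0.079) = €2,616,000.00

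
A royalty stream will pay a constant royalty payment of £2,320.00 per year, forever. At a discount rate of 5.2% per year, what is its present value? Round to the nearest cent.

Level perpetuity: PV = C / r = £2,320.00 / 0.052 = £44,615.38

£44615.38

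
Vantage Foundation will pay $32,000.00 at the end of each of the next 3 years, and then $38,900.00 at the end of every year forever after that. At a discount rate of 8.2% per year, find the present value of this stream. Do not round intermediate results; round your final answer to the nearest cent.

$456672.25

PV of 3-year annuity: $32,000.00 × [1 − (1+0.082)^−3] / 0.082 = 82170.40171
Perpetuity value at year 3: $38,900.00 / 0.082 = 474390.24390
PV of perpetuity: 474390.24390 / (1+0.082)^3 = 374501.84933
Total PV = 82170.40171 + 374501.84933 = 456672.25103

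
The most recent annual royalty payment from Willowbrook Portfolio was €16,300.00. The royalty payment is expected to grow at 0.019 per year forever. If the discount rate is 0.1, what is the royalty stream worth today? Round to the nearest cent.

€205058.02

D₁ = D₀ × (1 + g) = €16,300.00 × 1.019 = €16,609.7000
Growing perpetuity: P = D₁ / (r − g) = €16,609.7000 / (0.1 − 0.019) = €205,058.02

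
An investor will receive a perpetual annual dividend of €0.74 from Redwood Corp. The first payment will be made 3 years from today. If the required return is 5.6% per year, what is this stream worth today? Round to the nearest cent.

Value at end of year 2: C / r = €0.74 / 0.056 = €13.2143
Discount to today: PV = €13.2143 / (1 + 0.056)^2 = €13.2143 / 1.115136 = €11.85

€11.85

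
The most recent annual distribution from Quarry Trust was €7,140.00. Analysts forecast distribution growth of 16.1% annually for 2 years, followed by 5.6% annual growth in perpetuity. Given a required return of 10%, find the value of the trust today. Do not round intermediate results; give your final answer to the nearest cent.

D_1 = 8289.54000
D_2 = 9624.15594
Terminal value at year 2: TV = D_2×(1+g_2)/(r−g_2) = 10163.10867/0.044 = 230979.74256
P_0 = D_1/(1+r)^1 + D_2/(1+r)^2 + TV/(1+r)^2
    = 7535.94545 + 7953.84788 + 190892.34922 = 206382.14256

€206382.14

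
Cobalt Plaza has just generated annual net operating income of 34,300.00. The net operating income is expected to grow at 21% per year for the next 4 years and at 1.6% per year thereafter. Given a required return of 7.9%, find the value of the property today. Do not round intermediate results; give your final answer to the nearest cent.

1059001.73

D_1 = 41503.00000
D_2 = 50218.63000
D_3 = 60764.54230
D_4 = 73525.09618
Terminal value at year 4: TV = D_4×(1+g_2)/(r−g_2) = 74701.49772/0.063 = 1185738.05908
P_0 = D_1/(1+r)^1 + D_2/(1+r)^2 + D_3/(1+r)^3 + D_4/(1+r)^4 + TV/(1+r)^4
    = 38464.31881 + 43134.22221 + 48371.09256 + 54243.76460 + 874788.33064 = 1059001.72882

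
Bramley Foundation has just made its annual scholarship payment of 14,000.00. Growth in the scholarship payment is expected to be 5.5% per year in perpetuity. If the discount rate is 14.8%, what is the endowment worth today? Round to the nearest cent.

D₁ = D₀ × (1 + g) = 14,000.00 × 1.055 = 14,770.0000
Growing perpetuity: P = D₁ / (r − g) = 14,770.0000 / (0.148 − 0.055) = 158,817.20

158817.20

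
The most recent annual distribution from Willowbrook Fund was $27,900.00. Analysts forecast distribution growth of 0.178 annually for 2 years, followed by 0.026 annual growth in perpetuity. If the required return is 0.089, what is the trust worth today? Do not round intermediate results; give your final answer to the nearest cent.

D_1 = 32866.20000
D_2 = 38716.38360
Terminal value at year 2: TV = D_2×(1+g_2)/(r−g_2) = 39723.00957/0.063 = 630523.96149
P_0 = D_1/(1+r)^1 + D_2/(1+r)^2 + TV/(1+r)^2
    = 30180.16529 + 32646.68018 + 531674.50571 = 594501.35117

$594501.35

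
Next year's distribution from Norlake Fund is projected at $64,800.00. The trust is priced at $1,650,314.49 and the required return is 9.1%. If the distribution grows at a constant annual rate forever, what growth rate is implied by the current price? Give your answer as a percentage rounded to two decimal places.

5.17%

P = D₁/(r−g) ⇒ g = r − D₁/P = 0.091 − $64,800.00/$1,650,314.49 = 0.051735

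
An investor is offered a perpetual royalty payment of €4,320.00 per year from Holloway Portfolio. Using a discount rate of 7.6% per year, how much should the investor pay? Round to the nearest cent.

Level perpetuity: PV = C / r = €4,320.00 / 0.076 = €56,842.11

€56842.11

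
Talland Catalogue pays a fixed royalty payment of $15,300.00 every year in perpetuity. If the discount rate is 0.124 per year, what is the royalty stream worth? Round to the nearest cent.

Level perpetuity: PV = C / r = $15,300.00 / 0.124 = $123,387.10

$123387.10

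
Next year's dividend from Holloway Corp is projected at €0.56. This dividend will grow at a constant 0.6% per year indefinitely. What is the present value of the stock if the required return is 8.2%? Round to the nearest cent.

€7.37

Growing perpetuity: P = D₁ / (r − g) = €0.5600 / (0.082 − 0.006) = €7.37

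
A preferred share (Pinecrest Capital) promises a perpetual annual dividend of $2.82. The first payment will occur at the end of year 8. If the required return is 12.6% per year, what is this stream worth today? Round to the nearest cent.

$9.75

Value at end of year 7: C / r = $2.82 / 0.126 = $22.3810
Discount to today: PV = $22.3810 / (1 + 0.126)^7 = $22.3810 / 2.294926 = $9.75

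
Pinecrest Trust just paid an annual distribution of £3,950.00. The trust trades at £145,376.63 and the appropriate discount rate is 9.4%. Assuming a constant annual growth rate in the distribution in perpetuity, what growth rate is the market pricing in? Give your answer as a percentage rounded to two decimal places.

P = D₀(1+g)/(r−g) ⇒ P(r−g) = D₀(1+g) ⇒ g(P+D₀) = P·r − D₀
g = (P·r − D₀)/(P + D₀) = (£145,376.63×0.094 − £3,950.00) / (£145,376.63 + £3,950.00) = 0.065061

6.51%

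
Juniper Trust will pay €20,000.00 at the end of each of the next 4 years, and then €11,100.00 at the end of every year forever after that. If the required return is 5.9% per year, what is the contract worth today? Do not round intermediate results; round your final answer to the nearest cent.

€219045.78

PV of 4-year annuity: €20,000.00 × [1 − (1+0.059)^−4] / 0.059 = 69461.09869
Perpetuity value at year 4: €11,100.00 / 0.059 = 188135.59322
PV of perpetuity: 188135.59322 / (1+0.059)^4 = 149584.68345
Total PV = 69461.09869 + 149584.68345 = 219045.78214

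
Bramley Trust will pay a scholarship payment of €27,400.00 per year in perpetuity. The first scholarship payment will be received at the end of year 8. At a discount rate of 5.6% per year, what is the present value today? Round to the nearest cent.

Value at end of year 7: C / r = €27,400.00 / 0.056 = €489,285.7143
Discount to today: PV = €489,285.7143 / (1 + 0.056)^7 = €489,285.7143 / 1.464359 = €334,129.72

€334129.72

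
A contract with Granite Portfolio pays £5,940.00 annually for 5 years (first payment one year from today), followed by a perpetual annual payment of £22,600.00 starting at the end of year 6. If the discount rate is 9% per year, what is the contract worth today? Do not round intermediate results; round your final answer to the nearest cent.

£186309.52

PV of 5-year annuity: £5,940.00 × [1 − (1+0.09)^−5] / 0.09 = 23104.52850
Perpetuity value at year 5: £22,600.00 / 0.09 = 251111.11111
PV of perpetuity: 251111.11111 / (1+0.09)^5 = 163204.99256
Total PV = 23104.52850 + 163204.99256 = 186309.52106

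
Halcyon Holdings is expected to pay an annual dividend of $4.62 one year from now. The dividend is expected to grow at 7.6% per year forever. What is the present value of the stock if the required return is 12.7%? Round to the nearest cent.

$90.59

Growing perpetuity: P = D₁ / (r − g) = $4.6200 / (0.127 − 0.076) = $90.59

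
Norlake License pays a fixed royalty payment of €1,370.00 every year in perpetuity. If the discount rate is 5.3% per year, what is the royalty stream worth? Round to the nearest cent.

€25849.06

Level perpetuity: PV = C / r = €1,370.00 / 0.053 = €25,849.06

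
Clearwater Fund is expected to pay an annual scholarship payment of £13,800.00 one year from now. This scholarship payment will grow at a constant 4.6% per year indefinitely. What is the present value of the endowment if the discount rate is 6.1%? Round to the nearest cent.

£920000.00

Growing perpetuity: P = D₁ / (r − g) = £13,800.0000 / (0.061 − 0.046) = £920,000.00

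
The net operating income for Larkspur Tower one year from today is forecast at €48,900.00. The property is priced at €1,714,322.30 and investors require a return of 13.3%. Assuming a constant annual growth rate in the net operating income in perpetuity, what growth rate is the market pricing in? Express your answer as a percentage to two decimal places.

P = D₁/(r−g) ⇒ g = r − D₁/P = 0.133 − €48,900.00/€1,714,322.30 = 0.104476

10.45%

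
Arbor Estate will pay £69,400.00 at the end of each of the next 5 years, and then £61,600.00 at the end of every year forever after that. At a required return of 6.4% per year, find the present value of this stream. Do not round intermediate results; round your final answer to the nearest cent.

£995001.97

PV of 5-year annuity: £69,400.00 × [1 − (1+0.064)^−5] / 0.064 = 289184.18197
Perpetuity value at year 5: £61,600.00 / 0.064 = 962500.00000
PV of perpetuity: 962500.00000 / (1+0.064)^5 = 705817.78661
Total PV = 289184.18197 + 705817.78661 = 995001.96858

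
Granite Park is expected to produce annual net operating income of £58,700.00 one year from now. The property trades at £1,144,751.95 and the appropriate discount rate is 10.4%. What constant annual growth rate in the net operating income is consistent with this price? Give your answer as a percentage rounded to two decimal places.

5.27%

P = D₁/(r−g) ⇒ g = r − D₁/P = 0.104 − £58,700.00/£1,144,751.95 = 0.052723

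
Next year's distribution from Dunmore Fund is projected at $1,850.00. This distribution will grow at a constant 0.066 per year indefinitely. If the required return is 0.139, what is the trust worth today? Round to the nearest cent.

Growing perpetuity: P = D₁ / (r − g) = $1,850.0000 / (0.139 − 0.066) = $25,342.47

$25342.47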